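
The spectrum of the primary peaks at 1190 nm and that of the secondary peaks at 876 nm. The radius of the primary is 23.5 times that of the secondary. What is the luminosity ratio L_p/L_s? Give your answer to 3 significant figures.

162

Wien's law gives T ∝ 1/λ_max, so T_p/T_s = λ_s/λ_p = 876/1190 = 0.7361.
Then L ∝ R²T⁴ gives L_p/L_s = (23.5)² × (0.7361)⁴ = 552.2 × 0.2936 = 162.2.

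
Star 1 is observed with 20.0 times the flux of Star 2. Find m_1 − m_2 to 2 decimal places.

-3.25

m_1 − m_2 = −2.5 log₁₀(F_1/F_2) = −2.5 log₁₀(20.0) = −2.5 × (1.301) = -3.253.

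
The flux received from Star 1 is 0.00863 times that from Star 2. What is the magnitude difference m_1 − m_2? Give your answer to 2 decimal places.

5.16

m_1 − m_2 = −2.5 log₁₀(F_1/F_2) = −2.5 log₁₀(0.00863) = −2.5 × (-2.064) = 5.160.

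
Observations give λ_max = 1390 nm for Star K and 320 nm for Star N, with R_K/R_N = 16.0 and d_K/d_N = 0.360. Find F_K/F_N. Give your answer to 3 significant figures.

5.55

Wien's law: T_K/T_N = λ_N/λ_K = 320/1390 = 0.2302.
L_K/L_N = (R_K/R_N)²(T_K/T_N)⁴ = (16.0)²(0.2302)⁴ = 0.7191.
F_K/F_N = (L_K/L_N)/(d_K/d_N)² = 0.7191/(0.360)² = 5.549.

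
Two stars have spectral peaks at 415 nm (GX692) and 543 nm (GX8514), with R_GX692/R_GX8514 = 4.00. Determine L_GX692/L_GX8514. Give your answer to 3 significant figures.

Wien's law gives T ∝ 1/λ_max, so T_GX692/T_GX8514 = λ_GX8514/λ_GX692 = 543/415 = 1.308.
Then L ∝ R²T⁴ gives L_GX692/L_GX8514 = (4.00)² × (1.308)⁴ = 16.00 × 2.931 = 46.90.

46.9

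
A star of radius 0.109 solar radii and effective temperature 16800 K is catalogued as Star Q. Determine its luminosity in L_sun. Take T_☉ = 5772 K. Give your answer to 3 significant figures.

L/L_☉ = (R/R_☉)² (T/T_☉)⁴ = (0.109)² × (16800/5772)⁴
       = 0.01188 × (2.911)⁴ = 0.01188 × 71.77 = 0.8527.

0.853 L_sun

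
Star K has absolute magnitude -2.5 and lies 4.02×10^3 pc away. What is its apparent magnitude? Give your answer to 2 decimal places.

10.52

m = M + 5 log₁₀(d/10 pc) = -2.5 + 5 log₁₀(4.02×10^3/10)
  = -2.5 + 5 × 2.604 = -2.5 + 13.02 = 10.52.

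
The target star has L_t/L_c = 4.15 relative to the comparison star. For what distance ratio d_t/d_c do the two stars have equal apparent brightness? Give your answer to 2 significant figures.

Equal flux requires L_t/d_t² = L_c/d_c², so d_t/d_c = √(L_t/L_c)
= √(4.15) = 2.037.

2.0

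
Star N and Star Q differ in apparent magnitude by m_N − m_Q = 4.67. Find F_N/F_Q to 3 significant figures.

F_N/F_Q = 10^(−(m_N − m_Q)/2.5) = 10^(-4.67/2.5) = 10^-1.868 = 0.01355.

0.0136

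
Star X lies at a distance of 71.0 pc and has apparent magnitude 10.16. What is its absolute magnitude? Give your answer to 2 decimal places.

M = m − 5 log₁₀(d/10 pc) = 10.16 − 5 log₁₀(71.0/10)
  = 10.16 − 5 × 0.851 = 10.16 − 4.26 = 5.90.

5.90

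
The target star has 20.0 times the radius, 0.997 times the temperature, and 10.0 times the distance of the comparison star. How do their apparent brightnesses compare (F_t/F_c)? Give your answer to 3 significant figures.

3.95

L_t/L_c = (R_t/R_c)²(T_t/T_c)⁴ = (20.0)² × (0.997)⁴ = 395.2.
F_t/F_c = (L_t/L_c)/(d_t/d_c)² = 395.2 / (10.0)² = 3.952.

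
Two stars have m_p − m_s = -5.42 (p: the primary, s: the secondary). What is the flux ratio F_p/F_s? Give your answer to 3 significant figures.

147

F_p/F_s = 10^(−(m_p − m_s)/2.5) = 10^(5.42/2.5) = 10^2.168 = 147.2.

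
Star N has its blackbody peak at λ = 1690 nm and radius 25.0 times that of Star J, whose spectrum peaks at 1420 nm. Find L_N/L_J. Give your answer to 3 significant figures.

312

Wien's law gives T ∝ 1/λ_max, so T_N/T_J = λ_J/λ_N = 1420/1690 = 0.8402.
Then L ∝ R²T⁴ gives L_N/L_J = (25.0)² × (0.8402)⁴ = 625.0 × 0.4984 = 311.5.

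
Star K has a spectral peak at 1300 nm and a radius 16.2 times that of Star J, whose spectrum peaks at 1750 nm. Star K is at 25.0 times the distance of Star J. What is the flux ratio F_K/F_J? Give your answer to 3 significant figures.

Wien's law: T_K/T_J = λ_J/λ_K = 1750/1300 = 1.346.
L_K/L_J = (R_K/R_J)²(T_K/T_J)⁴ = (16.2)²(1.346)⁴ = 861.8.
F_K/F_J = (L_K/L_J)/(d_K/d_J)² = 861.8/(25.0)² = 1.379.

1.38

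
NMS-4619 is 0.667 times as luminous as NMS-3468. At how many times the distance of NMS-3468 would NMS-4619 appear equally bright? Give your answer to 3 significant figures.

0.817

Equal flux requires L_NMS-4619/d_NMS-4619² = L_NMS-3468/d_NMS-3468², so d_NMS-4619/d_NMS-3468 = √(L_NMS-4619/L_NMS-3468)
= √(0.667) = 0.8167.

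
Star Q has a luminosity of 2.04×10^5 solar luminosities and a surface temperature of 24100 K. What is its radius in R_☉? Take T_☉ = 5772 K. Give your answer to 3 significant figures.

25.9 R_☉

R/R_☉ = √(L/L_☉) / (T/T_☉)² = √(2.04×10^5) / (4.175)²
       = 451.7 / 17.43 = 25.91.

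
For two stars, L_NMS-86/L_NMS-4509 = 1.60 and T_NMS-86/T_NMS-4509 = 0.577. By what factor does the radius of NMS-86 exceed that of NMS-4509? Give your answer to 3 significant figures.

L ∝ R²T⁴ gives R ∝ √L / T², so
R_NMS-86/R_NMS-4509 = √(1.60) / (0.577)² = 1.265 / 0.3329 = 3.799.

3.80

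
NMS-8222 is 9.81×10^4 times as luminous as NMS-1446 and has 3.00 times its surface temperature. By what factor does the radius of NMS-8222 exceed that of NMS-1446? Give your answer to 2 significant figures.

35

L ∝ R²T⁴ gives R ∝ √L / T², so
R_NMS-8222/R_NMS-1446 = √(9.81×10^4) / (3.00)² = 313.2 / 9.000 = 34.80.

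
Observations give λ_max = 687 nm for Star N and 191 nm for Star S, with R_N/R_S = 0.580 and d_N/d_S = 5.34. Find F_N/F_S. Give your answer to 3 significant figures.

Wien's law: T_N/T_S = λ_S/λ_N = 191/687 = 0.2780.
L_N/L_S = (R_N/R_S)²(T_N/T_S)⁴ = (0.580)²(0.2780)⁴ = 0.002010.
F_N/F_S = (L_N/L_S)/(d_N/d_S)² = 0.002010/(5.34)² = 7.048×10^-5.

7.05×10^-5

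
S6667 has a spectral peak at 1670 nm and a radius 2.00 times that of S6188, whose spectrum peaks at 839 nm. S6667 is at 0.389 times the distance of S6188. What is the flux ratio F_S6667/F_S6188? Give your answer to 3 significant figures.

1.68

Wien's law: T_S6667/T_S6188 = λ_S6188/λ_S6667 = 839/1670 = 0.5024.
L_S6667/L_S6188 = (R_S6667/R_S6188)²(T_S6667/T_S6188)⁴ = (2.00)²(0.5024)⁴ = 0.2548.
F_S6667/F_S6188 = (L_S6667/L_S6188)/(d_S6667/d_S6188)² = 0.2548/(0.389)² = 1.684.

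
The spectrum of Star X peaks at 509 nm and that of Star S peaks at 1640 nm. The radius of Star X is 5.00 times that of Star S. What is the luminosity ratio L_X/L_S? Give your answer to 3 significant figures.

2.69×10^3

Wien's law gives T ∝ 1/λ_max, so T_X/T_S = λ_S/λ_X = 1640/509 = 3.222.
Then L ∝ R²T⁴ gives L_X/L_S = (5.00)² × (3.222)⁴ = 25.00 × 107.8 = 2694.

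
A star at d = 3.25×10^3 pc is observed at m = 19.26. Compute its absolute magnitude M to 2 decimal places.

M = m − 5 log₁₀(d/10 pc) = 19.26 − 5 log₁₀(3.25×10^3/10)
  = 19.26 − 5 × 2.512 = 19.26 − 12.56 = 6.70.

6.70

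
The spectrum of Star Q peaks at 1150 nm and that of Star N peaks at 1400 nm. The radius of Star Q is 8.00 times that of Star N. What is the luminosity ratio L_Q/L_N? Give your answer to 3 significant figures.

Wien's law gives T ∝ 1/λ_max, so T_Q/T_N = λ_N/λ_Q = 1400/1150 = 1.217.
Then L ∝ R²T⁴ gives L_Q/L_N = (8.00)² × (1.217)⁴ = 64.00 × 2.196 = 140.6.

141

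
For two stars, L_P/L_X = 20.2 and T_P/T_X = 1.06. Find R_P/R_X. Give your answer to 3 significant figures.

L ∝ R²T⁴ gives R ∝ √L / T², so
R_P/R_X = √(20.2) / (1.06)² = 4.494 / 1.124 = 4.000.

4.00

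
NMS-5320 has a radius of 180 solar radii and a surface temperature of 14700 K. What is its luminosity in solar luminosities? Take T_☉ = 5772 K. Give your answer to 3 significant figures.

L/L_☉ = (R/R_☉)² (T/T_☉)⁴ = (180)² × (14700/5772)⁴
       = 3.240×10^4 × (2.547)⁴ = 3.240×10^4 × 42.07 = 1.363×10^6.

1.36×10^6 solar luminosities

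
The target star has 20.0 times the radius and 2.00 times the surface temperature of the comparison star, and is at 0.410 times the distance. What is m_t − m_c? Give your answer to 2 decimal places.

-11.45

L_t/L_c = (20.0)²(2.00)⁴ = 6400.
F_t/F_c = (L_t/L_c)/(d_t/d_c)² = 6400/0.1681 = 3.807×10^4.
m_t − m_c = −2.5 log₁₀(3.807×10^4) = -11.45.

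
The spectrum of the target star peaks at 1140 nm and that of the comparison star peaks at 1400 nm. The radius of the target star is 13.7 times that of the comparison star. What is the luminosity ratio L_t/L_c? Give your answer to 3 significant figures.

427

Wien's law gives T ∝ 1/λ_max, so T_t/T_c = λ_c/λ_t = 1400/1140 = 1.228.
Then L ∝ R²T⁴ gives L_t/L_c = (13.7)² × (1.228)⁴ = 187.7 × 2.275 = 426.9.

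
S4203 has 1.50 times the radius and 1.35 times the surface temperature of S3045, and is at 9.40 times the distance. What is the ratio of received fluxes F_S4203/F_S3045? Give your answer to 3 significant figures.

0.0846

L_S4203/L_S3045 = (R_S4203/R_S3045)²(T_S4203/T_S3045)⁴ = (1.50)² × (1.35)⁴ = 7.473.
F_S4203/F_S3045 = (L_S4203/L_S3045)/(d_S4203/d_S3045)² = 7.473 / (9.40)² = 0.08458.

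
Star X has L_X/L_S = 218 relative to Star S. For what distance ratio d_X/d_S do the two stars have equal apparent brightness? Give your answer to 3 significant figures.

Equal flux requires L_X/d_X² = L_S/d_S², so d_X/d_S = √(L_X/L_S)
= √(218) = 14.76.

14.8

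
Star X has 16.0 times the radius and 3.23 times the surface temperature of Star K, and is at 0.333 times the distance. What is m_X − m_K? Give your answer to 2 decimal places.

L_X/L_K = (16.0)²(3.23)⁴ = 2.786×10^4.
F_X/F_K = (L_X/L_K)/(d_X/d_K)² = 2.786×10^4/0.1109 = 2.513×10^5.
m_X − m_K = −2.5 log₁₀(2.513×10^5) = -13.50.

-13.50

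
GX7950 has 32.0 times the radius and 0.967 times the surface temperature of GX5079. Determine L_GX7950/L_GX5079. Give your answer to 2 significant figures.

9.0×10^2

From the Stefan–Boltzmann law, L ∝ R²T⁴, so
L_GX7950/L_GX5079 = (R_GX7950/R_GX5079)² (T_GX7950/T_GX5079)⁴ = (32.0)² × (0.967)⁴ = 1024 × 0.8744 = 895.4.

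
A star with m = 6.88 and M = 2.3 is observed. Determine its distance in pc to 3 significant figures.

82.4 pc

m − M = 5 log₁₀(d/10 pc)
6.88 − (2.3) = 4.58 = 5 log₁₀(d/10)
d = 10 × 10^(4.58/5) = 10 × 10^0.916 = 82.41 pc.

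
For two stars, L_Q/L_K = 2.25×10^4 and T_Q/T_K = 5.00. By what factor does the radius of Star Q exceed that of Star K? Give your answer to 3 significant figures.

6.00

L ∝ R²T⁴ gives R ∝ √L / T², so
R_Q/R_K = √(2.25×10^4) / (5.00)² = 150.0 / 25.00 = 6.000.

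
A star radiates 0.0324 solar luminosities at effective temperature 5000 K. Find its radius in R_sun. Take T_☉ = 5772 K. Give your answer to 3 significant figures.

R/R_☉ = √(L/L_☉) / (T/T_☉)² = √(0.0324) / (0.8663)²
       = 0.1800 / 0.7504 = 0.2399.

0.240 R_sun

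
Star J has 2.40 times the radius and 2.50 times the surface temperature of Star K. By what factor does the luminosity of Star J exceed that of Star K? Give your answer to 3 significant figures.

From the Stefan–Boltzmann law, L ∝ R²T⁴, so
L_J/L_K = (R_J/R_K)² (T_J/T_K)⁴ = (2.40)² × (2.50)⁴ = 5.760 × 39.06 = 225.0.

225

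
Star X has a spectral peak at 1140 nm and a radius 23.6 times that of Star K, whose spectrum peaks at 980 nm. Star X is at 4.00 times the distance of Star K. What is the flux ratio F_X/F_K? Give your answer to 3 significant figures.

19.0

Wien's law: T_X/T_K = λ_K/λ_X = 980/1140 = 0.8596.
L_X/L_K = (R_X/R_K)²(T_X/T_K)⁴ = (23.6)²(0.8596)⁴ = 304.2.
F_X/F_K = (L_X/L_K)/(d_X/d_K)² = 304.2/(4.00)² = 19.01.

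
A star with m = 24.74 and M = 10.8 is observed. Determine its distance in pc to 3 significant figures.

m − M = 5 log₁₀(d/10 pc)
24.74 − (10.8) = 13.94 = 5 log₁₀(d/10)
d = 10 × 10^(13.94/5) = 10 × 10^2.788 = 6138 pc.

6.14×10^3 pc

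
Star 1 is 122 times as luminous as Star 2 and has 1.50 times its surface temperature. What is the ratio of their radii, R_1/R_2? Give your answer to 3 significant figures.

L ∝ R²T⁴ gives R ∝ √L / T², so
R_1/R_2 = √(122) / (1.50)² = 11.05 / 2.250 = 4.909.

4.91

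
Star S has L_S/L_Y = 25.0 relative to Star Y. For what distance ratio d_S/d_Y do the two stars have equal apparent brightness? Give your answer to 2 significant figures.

Equal flux requires L_S/d_S² = L_Y/d_Y², so d_S/d_Y = √(L_S/L_Y)
= √(25.0) = 5.000.

5.0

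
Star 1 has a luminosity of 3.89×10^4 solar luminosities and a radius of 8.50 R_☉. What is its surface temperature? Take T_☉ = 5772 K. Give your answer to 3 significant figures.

2.78×10^4 K

T/T_☉ = (L/L_☉)^(1/4) / (R/R_☉)^(1/2)
T = 5772 × (3.89×10^4)^(1/4) / √(8.50) = 5772 × 14.04 / 2.915 = 2.780×10^4 K.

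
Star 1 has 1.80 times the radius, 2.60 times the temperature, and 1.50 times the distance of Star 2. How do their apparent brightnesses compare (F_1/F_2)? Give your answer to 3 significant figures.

65.8

L_1/L_2 = (R_1/R_2)²(T_1/T_2)⁴ = (1.80)² × (2.60)⁴ = 148.1.
F_1/F_2 = (L_1/L_2)/(d_1/d_2)² = 148.1 / (1.50)² = 65.80.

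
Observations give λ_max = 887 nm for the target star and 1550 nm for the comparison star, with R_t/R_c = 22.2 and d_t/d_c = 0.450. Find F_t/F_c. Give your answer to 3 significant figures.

Wien's law: T_t/T_c = λ_c/λ_t = 1550/887 = 1.747.
L_t/L_c = (R_t/R_c)²(T_t/T_c)⁴ = (22.2)²(1.747)⁴ = 4596.
F_t/F_c = (L_t/L_c)/(d_t/d_c)² = 4596/(0.450)² = 2.269×10^4.

2.27×10^4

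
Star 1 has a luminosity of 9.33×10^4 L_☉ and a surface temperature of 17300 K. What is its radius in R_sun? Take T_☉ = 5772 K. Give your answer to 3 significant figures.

34.0 R_sun

R/R_☉ = √(L/L_☉) / (T/T_☉)² = √(9.33×10^4) / (2.997)²
       = 305.5 / 8.983 = 34.00.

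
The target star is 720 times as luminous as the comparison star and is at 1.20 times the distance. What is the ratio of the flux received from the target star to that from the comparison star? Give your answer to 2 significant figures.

F = L/(4πd²), so F_t/F_c = (L_t/L_c) / (d_t/d_c)²
= 720 / (1.20)² = 720 / 1.440 = 500.0.

5.0×10^2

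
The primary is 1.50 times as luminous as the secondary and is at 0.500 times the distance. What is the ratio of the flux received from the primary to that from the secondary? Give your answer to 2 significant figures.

6.0

F = L/(4πd²), so F_p/F_s = (L_p/L_s) / (d_p/d_s)²
= 1.50 / (0.500)² = 1.50 / 0.2500 = 6.000.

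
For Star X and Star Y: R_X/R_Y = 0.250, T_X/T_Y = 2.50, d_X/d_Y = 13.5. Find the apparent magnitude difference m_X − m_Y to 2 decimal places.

L_X/L_Y = (0.250)²(2.50)⁴ = 2.441.
F_X/F_Y = (L_X/L_Y)/(d_X/d_Y)² = 2.441/182.2 = 0.01340.
m_X − m_Y = −2.5 log₁₀(0.01340) = 4.68.

4.68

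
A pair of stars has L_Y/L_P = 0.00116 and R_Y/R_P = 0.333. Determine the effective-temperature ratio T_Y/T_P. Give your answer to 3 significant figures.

L ∝ R²T⁴ gives T ∝ (L/R²)^(1/4), so
T_Y/T_P = (0.00116 / 0.333²)^(1/4) = (0.01046)^(1/4) = 0.3198.

0.320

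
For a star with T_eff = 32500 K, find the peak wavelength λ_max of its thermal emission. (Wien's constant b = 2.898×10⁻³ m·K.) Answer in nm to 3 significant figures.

89.2 nm

λ_max = b/T = 2.898×10⁻³ / 32500 = 8.92×10^-8 m = 89.17 nm.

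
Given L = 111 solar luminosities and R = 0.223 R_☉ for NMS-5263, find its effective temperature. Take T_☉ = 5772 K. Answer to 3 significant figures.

T/T_☉ = (L/L_☉)^(1/4) / (R/R_☉)^(1/2)
T = 5772 × (111)^(1/4) / √(0.223) = 5772 × 3.246 / 0.4722 = 3.967×10^4 K.

3.97×10^4 K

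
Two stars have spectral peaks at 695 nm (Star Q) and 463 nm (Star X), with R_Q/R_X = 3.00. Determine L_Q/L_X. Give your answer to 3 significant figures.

1.77

Wien's law gives T ∝ 1/λ_max, so T_Q/T_X = λ_X/λ_Q = 463/695 = 0.6662.
Then L ∝ R²T⁴ gives L_Q/L_X = (3.00)² × (0.6662)⁴ = 9.000 × 0.1970 = 1.773.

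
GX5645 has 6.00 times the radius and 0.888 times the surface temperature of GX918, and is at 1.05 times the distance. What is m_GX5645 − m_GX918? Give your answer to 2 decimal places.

L_GX5645/L_GX918 = (6.00)²(0.888)⁴ = 22.38.
F_GX5645/F_GX918 = (L_GX5645/L_GX918)/(d_GX5645/d_GX918)² = 22.38/1.103 = 20.30.
m_GX5645 − m_GX918 = −2.5 log₁₀(20.30) = -3.27.

-3.27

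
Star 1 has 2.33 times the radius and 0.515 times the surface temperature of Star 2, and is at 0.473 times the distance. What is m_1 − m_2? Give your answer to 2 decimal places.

-0.58

L_1/L_2 = (2.33)²(0.515)⁴ = 0.3819.
F_1/F_2 = (L_1/L_2)/(d_1/d_2)² = 0.3819/0.2237 = 1.707.
m_1 − m_2 = −2.5 log₁₀(1.707) = -0.58.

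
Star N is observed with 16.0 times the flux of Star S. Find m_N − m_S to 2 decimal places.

m_N − m_S = −2.5 log₁₀(F_N/F_S) = −2.5 log₁₀(16.0) = −2.5 × (1.204) = -3.010.

-3.01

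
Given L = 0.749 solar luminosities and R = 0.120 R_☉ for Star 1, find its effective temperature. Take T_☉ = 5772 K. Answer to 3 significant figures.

1.55×10^4 K

T/T_☉ = (L/L_☉)^(1/4) / (R/R_☉)^(1/2)
T = 5772 × (0.749)^(1/4) / √(0.120) = 5772 × 0.9303 / 0.3464 = 1.550×10^4 K.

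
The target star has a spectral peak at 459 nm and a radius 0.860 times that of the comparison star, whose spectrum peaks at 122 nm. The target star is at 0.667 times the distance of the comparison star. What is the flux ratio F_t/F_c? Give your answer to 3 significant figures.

0.00830

Wien's law: T_t/T_c = λ_c/λ_t = 122/459 = 0.2658.
L_t/L_c = (R_t/R_c)²(T_t/T_c)⁴ = (0.860)²(0.2658)⁴ = 0.003691.
F_t/F_c = (L_t/L_c)/(d_t/d_c)² = 0.003691/(0.667)² = 0.008297.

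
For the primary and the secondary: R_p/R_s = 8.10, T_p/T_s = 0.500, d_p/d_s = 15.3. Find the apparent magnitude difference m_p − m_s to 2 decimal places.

L_p/L_s = (8.10)²(0.500)⁴ = 4.101.
F_p/F_s = (L_p/L_s)/(d_p/d_s)² = 4.101/234.1 = 0.01752.
m_p − m_s = −2.5 log₁₀(0.01752) = 4.39.

4.39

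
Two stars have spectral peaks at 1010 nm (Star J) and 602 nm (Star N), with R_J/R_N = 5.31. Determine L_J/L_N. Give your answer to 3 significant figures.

Wien's law gives T ∝ 1/λ_max, so T_J/T_N = λ_N/λ_J = 602/1010 = 0.5960.
Then L ∝ R²T⁴ gives L_J/L_N = (5.31)² × (0.5960)⁴ = 28.20 × 0.1262 = 3.559.

3.56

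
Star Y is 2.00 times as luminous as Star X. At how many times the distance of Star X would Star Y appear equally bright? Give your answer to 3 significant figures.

Equal flux requires L_Y/d_Y² = L_X/d_X², so d_Y/d_X = √(L_Y/L_X)
= √(2.00) = 1.414.

1.41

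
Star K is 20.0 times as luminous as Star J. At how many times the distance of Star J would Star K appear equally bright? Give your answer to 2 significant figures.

4.5

Equal flux requires L_K/d_K² = L_J/d_J², so d_K/d_J = √(L_K/L_J)
= √(20.0) = 4.472.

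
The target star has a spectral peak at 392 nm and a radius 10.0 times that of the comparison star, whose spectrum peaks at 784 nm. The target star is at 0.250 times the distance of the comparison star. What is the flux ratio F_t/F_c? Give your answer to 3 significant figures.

2.56×10^4

Wien's law: T_t/T_c = λ_c/λ_t = 784/392 = 2.000.
L_t/L_c = (R_t/R_c)²(T_t/T_c)⁴ = (10.0)²(2.000)⁴ = 1600.
F_t/F_c = (L_t/L_c)/(d_t/d_c)² = 1600/(0.250)² = 2.560×10^4.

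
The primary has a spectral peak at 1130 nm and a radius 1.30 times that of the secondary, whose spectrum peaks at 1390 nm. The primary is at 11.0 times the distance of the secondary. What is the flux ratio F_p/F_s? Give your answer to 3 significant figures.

Wien's law: T_p/T_s = λ_s/λ_p = 1390/1130 = 1.230.
L_p/L_s = (R_p/R_s)²(T_p/T_s)⁴ = (1.30)²(1.230)⁴ = 3.869.
F_p/F_s = (L_p/L_s)/(d_p/d_s)² = 3.869/(11.0)² = 0.03198.

0.0320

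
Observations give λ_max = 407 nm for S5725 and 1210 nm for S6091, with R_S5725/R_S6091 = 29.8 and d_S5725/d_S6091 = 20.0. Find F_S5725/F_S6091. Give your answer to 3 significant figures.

Wien's law: T_S5725/T_S6091 = λ_S6091/λ_S5725 = 1210/407 = 2.973.
L_S5725/L_S6091 = (R_S5725/R_S6091)²(T_S5725/T_S6091)⁴ = (29.8)²(2.973)⁴ = 6.937×10^4.
F_S5725/F_S6091 = (L_S5725/L_S6091)/(d_S5725/d_S6091)² = 6.937×10^4/(20.0)² = 173.4.

173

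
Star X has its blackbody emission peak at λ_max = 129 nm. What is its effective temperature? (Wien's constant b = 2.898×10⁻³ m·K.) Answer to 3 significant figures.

2.25×10^4 K

T = b/λ_max = 2.898×10⁻³ / (129×10⁻⁹) = 2.247×10^4 K.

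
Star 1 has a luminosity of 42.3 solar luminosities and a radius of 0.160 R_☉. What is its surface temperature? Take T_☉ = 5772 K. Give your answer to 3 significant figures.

T/T_☉ = (L/L_☉)^(1/4) / (R/R_☉)^(1/2)
T = 5772 × (42.3)^(1/4) / √(0.160) = 5772 × 2.550 / 0.4000 = 3.680×10^4 K.

3.68×10^4 K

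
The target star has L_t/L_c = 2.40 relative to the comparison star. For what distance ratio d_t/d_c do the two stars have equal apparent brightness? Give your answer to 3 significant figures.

Equal flux requires L_t/d_t² = L_c/d_c², so d_t/d_c = √(L_t/L_c)
= √(2.40) = 1.549.

1.55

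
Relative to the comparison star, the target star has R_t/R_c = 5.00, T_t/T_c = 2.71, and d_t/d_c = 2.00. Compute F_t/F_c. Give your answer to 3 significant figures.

L_t/L_c = (R_t/R_c)²(T_t/T_c)⁴ = (5.00)² × (2.71)⁴ = 1348.
F_t/F_c = (L_t/L_c)/(d_t/d_c)² = 1348 / (2.00)² = 337.1.

337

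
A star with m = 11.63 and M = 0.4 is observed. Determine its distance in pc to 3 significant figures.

m − M = 5 log₁₀(d/10 pc)
11.63 − (0.4) = 11.23 = 5 log₁₀(d/10)
d = 10 × 10^(11.23/5) = 10 × 10^2.246 = 1762 pc.

1.76×10^3 pc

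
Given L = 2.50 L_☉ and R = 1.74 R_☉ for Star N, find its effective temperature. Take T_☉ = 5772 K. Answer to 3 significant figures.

T/T_☉ = (L/L_☉)^(1/4) / (R/R_☉)^(1/2)
T = 5772 × (2.50)^(1/4) / √(1.74) = 5772 × 1.257 / 1.319 = 5502 K.

5.50×10^3 K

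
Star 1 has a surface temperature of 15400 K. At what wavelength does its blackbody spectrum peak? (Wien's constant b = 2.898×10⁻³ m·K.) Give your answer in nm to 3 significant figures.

188 nm

λ_max = b/T = 2.898×10⁻³ / 15400 = 1.88×10^-7 m = 188.2 nm.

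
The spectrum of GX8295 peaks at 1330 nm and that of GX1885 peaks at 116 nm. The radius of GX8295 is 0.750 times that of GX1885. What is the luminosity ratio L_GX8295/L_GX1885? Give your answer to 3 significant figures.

Wien's law gives T ∝ 1/λ_max, so T_GX8295/T_GX1885 = λ_GX1885/λ_GX8295 = 116/1330 = 0.08722.
Then L ∝ R²T⁴ gives L_GX8295/L_GX1885 = (0.750)² × (0.08722)⁴ = 0.5625 × 5.787×10^-5 = 3.255×10^-5.

3.25×10^-5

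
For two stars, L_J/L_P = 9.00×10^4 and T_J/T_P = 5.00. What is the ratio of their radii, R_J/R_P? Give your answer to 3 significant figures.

12.0

L ∝ R²T⁴ gives R ∝ √L / T², so
R_J/R_P = √(9.00×10^4) / (5.00)² = 300.0 / 25.00 = 12.00.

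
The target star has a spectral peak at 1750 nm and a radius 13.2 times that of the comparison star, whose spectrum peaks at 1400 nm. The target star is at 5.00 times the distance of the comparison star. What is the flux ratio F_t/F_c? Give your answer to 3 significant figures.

Wien's law: T_t/T_c = λ_c/λ_t = 1400/1750 = 0.8000.
L_t/L_c = (R_t/R_c)²(T_t/T_c)⁴ = (13.2)²(0.8000)⁴ = 71.37.
F_t/F_c = (L_t/L_c)/(d_t/d_c)² = 71.37/(5.00)² = 2.855.

2.85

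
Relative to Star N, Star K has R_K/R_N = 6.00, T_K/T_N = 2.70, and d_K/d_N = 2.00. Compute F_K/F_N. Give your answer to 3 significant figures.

478

L_K/L_N = (R_K/R_N)²(T_K/T_N)⁴ = (6.00)² × (2.70)⁴ = 1913.
F_K/F_N = (L_K/L_N)/(d_K/d_N)² = 1913 / (2.00)² = 478.3.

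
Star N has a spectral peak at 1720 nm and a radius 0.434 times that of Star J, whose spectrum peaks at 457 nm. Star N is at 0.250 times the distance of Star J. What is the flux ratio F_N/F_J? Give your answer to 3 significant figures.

Wien's law: T_N/T_J = λ_J/λ_N = 457/1720 = 0.2657.
L_N/L_J = (R_N/R_J)²(T_N/T_J)⁴ = (0.434)²(0.2657)⁴ = 9.387×10^-4.
F_N/F_J = (L_N/L_J)/(d_N/d_J)² = 9.387×10^-4/(0.250)² = 0.01502.

0.0150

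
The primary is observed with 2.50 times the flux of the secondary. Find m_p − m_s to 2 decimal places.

-0.99

m_p − m_s = −2.5 log₁₀(F_p/F_s) = −2.5 log₁₀(2.50) = −2.5 × (0.398) = -0.995.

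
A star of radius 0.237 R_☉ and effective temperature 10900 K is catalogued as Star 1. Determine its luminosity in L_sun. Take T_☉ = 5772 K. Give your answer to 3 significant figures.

0.714 L_sun

L/L_☉ = (R/R_☉)² (T/T_☉)⁴ = (0.237)² × (10900/5772)⁴
       = 0.05617 × (1.888)⁴ = 0.05617 × 12.72 = 0.7143.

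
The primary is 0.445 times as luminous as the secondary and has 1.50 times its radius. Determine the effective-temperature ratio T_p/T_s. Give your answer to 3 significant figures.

L ∝ R²T⁴ gives T ∝ (L/R²)^(1/4), so
T_p/T_s = (0.445 / 1.50²)^(1/4) = (0.1978)^(1/4) = 0.6669.

0.667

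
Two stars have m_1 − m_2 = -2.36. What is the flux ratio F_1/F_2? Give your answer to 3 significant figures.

8.79

F_1/F_2 = 10^(−(m_1 − m_2)/2.5) = 10^(2.36/2.5) = 10^0.944 = 8.790.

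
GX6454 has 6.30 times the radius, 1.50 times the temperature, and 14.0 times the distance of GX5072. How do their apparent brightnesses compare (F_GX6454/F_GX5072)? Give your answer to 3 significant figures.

1.03

L_GX6454/L_GX5072 = (R_GX6454/R_GX5072)²(T_GX6454/T_GX5072)⁴ = (6.30)² × (1.50)⁴ = 200.9.
F_GX6454/F_GX5072 = (L_GX6454/L_GX5072)/(d_GX6454/d_GX5072)² = 200.9 / (14.0)² = 1.025.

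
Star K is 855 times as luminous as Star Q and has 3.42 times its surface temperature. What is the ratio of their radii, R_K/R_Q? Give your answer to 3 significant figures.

2.50

L ∝ R²T⁴ gives R ∝ √L / T², so
R_K/R_Q = √(855) / (3.42)² = 29.24 / 11.70 = 2.500.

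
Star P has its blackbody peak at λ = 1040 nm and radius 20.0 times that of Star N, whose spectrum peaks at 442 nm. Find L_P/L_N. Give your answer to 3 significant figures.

13.1

Wien's law gives T ∝ 1/λ_max, so T_P/T_N = λ_N/λ_P = 442/1040 = 0.4250.
Then L ∝ R²T⁴ gives L_P/L_N = (20.0)² × (0.4250)⁴ = 400.0 × 0.03263 = 13.05.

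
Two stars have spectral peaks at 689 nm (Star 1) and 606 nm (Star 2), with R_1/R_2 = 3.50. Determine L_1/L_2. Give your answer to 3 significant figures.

Wien's law gives T ∝ 1/λ_max, so T_1/T_2 = λ_2/λ_1 = 606/689 = 0.8795.
Then L ∝ R²T⁴ gives L_1/L_2 = (3.50)² × (0.8795)⁴ = 12.25 × 0.5984 = 7.331.

7.33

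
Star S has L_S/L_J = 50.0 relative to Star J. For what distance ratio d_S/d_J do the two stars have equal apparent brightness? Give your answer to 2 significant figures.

Equal flux requires L_S/d_S² = L_J/d_J², so d_S/d_J = √(L_S/L_J)
= √(50.0) = 7.071.

7.1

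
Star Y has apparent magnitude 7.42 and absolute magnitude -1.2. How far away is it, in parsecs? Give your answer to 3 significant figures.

m − M = 5 log₁₀(d/10 pc)
7.42 − (-1.2) = 8.62 = 5 log₁₀(d/10)
d = 10 × 10^(8.62/5) = 10 × 10^1.724 = 529.7 pc.

530 pc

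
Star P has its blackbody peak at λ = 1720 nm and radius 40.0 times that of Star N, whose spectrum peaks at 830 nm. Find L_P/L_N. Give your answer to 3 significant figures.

86.8

Wien's law gives T ∝ 1/λ_max, so T_P/T_N = λ_N/λ_P = 830/1720 = 0.4826.
Then L ∝ R²T⁴ gives L_P/L_N = (40.0)² × (0.4826)⁴ = 1600 × 0.05422 = 86.76.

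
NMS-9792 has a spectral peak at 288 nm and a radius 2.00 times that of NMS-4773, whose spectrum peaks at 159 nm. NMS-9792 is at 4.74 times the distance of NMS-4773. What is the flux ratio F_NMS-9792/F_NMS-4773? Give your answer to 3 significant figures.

Wien's law: T_NMS-9792/T_NMS-4773 = λ_NMS-4773/λ_NMS-9792 = 159/288 = 0.5521.
L_NMS-9792/L_NMS-4773 = (R_NMS-9792/R_NMS-4773)²(T_NMS-9792/T_NMS-4773)⁴ = (2.00)²(0.5521)⁴ = 0.3716.
F_NMS-9792/F_NMS-4773 = (L_NMS-9792/L_NMS-4773)/(d_NMS-9792/d_NMS-4773)² = 0.3716/(4.74)² = 0.01654.

0.0165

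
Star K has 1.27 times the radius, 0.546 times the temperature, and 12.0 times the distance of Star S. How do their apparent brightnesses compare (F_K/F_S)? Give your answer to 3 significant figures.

9.95×10^-4

L_K/L_S = (R_K/R_S)²(T_K/T_S)⁴ = (1.27)² × (0.546)⁴ = 0.1433.
F_K/F_S = (L_K/L_S)/(d_K/d_S)² = 0.1433 / (12.0)² = 9.954×10^-4.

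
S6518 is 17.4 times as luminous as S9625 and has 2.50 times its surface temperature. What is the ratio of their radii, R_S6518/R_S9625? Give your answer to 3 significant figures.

L ∝ R²T⁴ gives R ∝ √L / T², so
R_S6518/R_S9625 = √(17.4) / (2.50)² = 4.171 / 6.250 = 0.6674.

0.667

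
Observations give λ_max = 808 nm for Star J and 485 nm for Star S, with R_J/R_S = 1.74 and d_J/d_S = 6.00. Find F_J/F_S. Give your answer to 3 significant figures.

Wien's law: T_J/T_S = λ_S/λ_J = 485/808 = 0.6002.
L_J/L_S = (R_J/R_S)²(T_J/T_S)⁴ = (1.74)²(0.6002)⁴ = 0.3930.
F_J/F_S = (L_J/L_S)/(d_J/d_S)² = 0.3930/(6.00)² = 0.01092.

0.0109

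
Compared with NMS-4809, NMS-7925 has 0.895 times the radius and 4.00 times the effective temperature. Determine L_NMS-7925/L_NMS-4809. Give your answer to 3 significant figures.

From the Stefan–Boltzmann law, L ∝ R²T⁴, so
L_NMS-7925/L_NMS-4809 = (R_NMS-7925/R_NMS-4809)² (T_NMS-7925/T_NMS-4809)⁴ = (0.895)² × (4.00)⁴ = 0.8010 × 256.0 = 205.1.

205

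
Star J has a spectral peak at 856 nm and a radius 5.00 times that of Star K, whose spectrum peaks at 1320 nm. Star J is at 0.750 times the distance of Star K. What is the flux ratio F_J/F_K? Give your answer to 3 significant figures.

251

Wien's law: T_J/T_K = λ_K/λ_J = 1320/856 = 1.542.
L_J/L_K = (R_J/R_K)²(T_J/T_K)⁴ = (5.00)²(1.542)⁴ = 141.4.
F_J/F_K = (L_J/L_K)/(d_J/d_K)² = 141.4/(0.750)² = 251.3.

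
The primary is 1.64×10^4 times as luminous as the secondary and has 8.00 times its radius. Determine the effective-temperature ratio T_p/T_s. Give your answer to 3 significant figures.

L ∝ R²T⁴ gives T ∝ (L/R²)^(1/4), so
T_p/T_s = (1.64×10^4 / 8.00²)^(1/4) = (256.2)^(1/4) = 4.001.

4.00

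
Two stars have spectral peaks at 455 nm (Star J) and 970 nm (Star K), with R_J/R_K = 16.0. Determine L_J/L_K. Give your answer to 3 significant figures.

5.29×10^3

Wien's law gives T ∝ 1/λ_max, so T_J/T_K = λ_K/λ_J = 970/455 = 2.132.
Then L ∝ R²T⁴ gives L_J/L_K = (16.0)² × (2.132)⁴ = 256.0 × 20.66 = 5288.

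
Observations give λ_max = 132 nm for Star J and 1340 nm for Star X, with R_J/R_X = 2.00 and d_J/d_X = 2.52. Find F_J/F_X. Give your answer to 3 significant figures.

Wien's law: T_J/T_X = λ_X/λ_J = 1340/132 = 10.15.
L_J/L_X = (R_J/R_X)²(T_J/T_X)⁴ = (2.00)²(10.15)⁴ = 4.248×10^4.
F_J/F_X = (L_J/L_X)/(d_J/d_X)² = 4.248×10^4/(2.52)² = 6689.

6.69×10^3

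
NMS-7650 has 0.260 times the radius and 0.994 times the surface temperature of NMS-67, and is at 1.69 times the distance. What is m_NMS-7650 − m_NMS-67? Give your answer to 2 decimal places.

L_NMS-7650/L_NMS-67 = (0.260)²(0.994)⁴ = 0.06599.
F_NMS-7650/F_NMS-67 = (L_NMS-7650/L_NMS-67)/(d_NMS-7650/d_NMS-67)² = 0.06599/2.856 = 0.02311.
m_NMS-7650 − m_NMS-67 = −2.5 log₁₀(0.02311) = 4.09.

4.09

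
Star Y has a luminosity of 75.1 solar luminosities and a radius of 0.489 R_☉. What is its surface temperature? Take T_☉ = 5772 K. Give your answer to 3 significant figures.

T/T_☉ = (L/L_☉)^(1/4) / (R/R_☉)^(1/2)
T = 5772 × (75.1)^(1/4) / √(0.489) = 5772 × 2.944 / 0.6993 = 2.430×10^4 K.

2.43×10^4 K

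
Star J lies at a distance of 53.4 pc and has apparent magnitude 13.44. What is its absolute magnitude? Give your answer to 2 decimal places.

M = m − 5 log₁₀(d/10 pc) = 13.44 − 5 log₁₀(53.4/10)
  = 13.44 − 5 × 0.728 = 13.44 − 3.64 = 9.80.

9.80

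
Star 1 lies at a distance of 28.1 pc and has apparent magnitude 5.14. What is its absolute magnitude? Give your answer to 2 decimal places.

M = m − 5 log₁₀(d/10 pc) = 5.14 − 5 log₁₀(28.1/10)
  = 5.14 − 5 × 0.449 = 5.14 − 2.24 = 2.90.

2.90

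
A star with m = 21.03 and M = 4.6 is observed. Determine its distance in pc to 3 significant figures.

1.93×10^4 pc

m − M = 5 log₁₀(d/10 pc)
21.03 − (4.6) = 16.43 = 5 log₁₀(d/10)
d = 10 × 10^(16.43/5) = 10 × 10^3.286 = 1.932×10^4 pc.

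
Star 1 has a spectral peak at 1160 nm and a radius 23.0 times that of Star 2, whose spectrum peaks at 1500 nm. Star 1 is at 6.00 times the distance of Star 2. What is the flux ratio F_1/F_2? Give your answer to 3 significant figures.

Wien's law: T_1/T_2 = λ_2/λ_1 = 1500/1160 = 1.293.
L_1/L_2 = (R_1/R_2)²(T_1/T_2)⁴ = (23.0)²(1.293)⁴ = 1479.
F_1/F_2 = (L_1/L_2)/(d_1/d_2)² = 1479/(6.00)² = 41.09.

41.1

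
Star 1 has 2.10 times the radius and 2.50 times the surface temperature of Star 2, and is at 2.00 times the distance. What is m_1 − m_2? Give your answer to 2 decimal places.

L_1/L_2 = (2.10)²(2.50)⁴ = 172.3.
F_1/F_2 = (L_1/L_2)/(d_1/d_2)² = 172.3/4.000 = 43.07.
m_1 − m_2 = −2.5 log₁₀(43.07) = -4.09.

-4.09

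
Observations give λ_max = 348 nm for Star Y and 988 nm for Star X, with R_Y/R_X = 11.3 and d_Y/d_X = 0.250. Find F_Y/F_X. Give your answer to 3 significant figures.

1.33×10^5

Wien's law: T_Y/T_X = λ_X/λ_Y = 988/348 = 2.839.
L_Y/L_X = (R_Y/R_X)²(T_Y/T_X)⁴ = (11.3)²(2.839)⁴ = 8296.
F_Y/F_X = (L_Y/L_X)/(d_Y/d_X)² = 8296/(0.250)² = 1.327×10^5.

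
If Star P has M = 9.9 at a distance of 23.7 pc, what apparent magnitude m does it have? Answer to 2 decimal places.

m = M + 5 log₁₀(d/10 pc) = 9.9 + 5 log₁₀(23.7/10)
  = 9.9 + 5 × 0.375 = 9.9 + 1.87 = 11.77.

11.77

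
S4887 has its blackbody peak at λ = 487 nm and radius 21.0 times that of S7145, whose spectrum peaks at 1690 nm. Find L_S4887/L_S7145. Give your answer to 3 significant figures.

6.40×10^4

Wien's law gives T ∝ 1/λ_max, so T_S4887/T_S7145 = λ_S7145/λ_S4887 = 1690/487 = 3.470.
Then L ∝ R²T⁴ gives L_S4887/L_S7145 = (21.0)² × (3.470)⁴ = 441.0 × 145.0 = 6.395×10^4.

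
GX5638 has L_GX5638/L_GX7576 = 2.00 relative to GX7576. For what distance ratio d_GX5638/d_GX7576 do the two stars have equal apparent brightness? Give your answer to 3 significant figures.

Equal flux requires L_GX5638/d_GX5638² = L_GX7576/d_GX7576², so d_GX5638/d_GX7576 = √(L_GX5638/L_GX7576)
= √(2.00) = 1.414.

1.41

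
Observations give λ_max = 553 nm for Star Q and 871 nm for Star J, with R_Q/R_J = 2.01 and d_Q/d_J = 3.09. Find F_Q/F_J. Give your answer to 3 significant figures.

Wien's law: T_Q/T_J = λ_J/λ_Q = 871/553 = 1.575.
L_Q/L_J = (R_Q/R_J)²(T_Q/T_J)⁴ = (2.01)²(1.575)⁴ = 24.86.
F_Q/F_J = (L_Q/L_J)/(d_Q/d_J)² = 24.86/(3.09)² = 2.604.

2.60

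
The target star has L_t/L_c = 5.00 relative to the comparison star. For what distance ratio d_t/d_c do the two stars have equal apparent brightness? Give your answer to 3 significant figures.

2.24

Equal flux requires L_t/d_t² = L_c/d_c², so d_t/d_c = √(L_t/L_c)
= √(5.00) = 2.236.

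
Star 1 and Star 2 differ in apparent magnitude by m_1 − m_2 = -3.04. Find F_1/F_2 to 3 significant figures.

16.4

F_1/F_2 = 10^(−(m_1 − m_2)/2.5) = 10^(3.04/2.5) = 10^1.216 = 16.44.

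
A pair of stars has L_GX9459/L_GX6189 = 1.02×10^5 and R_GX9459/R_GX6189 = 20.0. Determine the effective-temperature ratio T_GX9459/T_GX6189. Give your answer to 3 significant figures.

L ∝ R²T⁴ gives T ∝ (L/R²)^(1/4), so
T_GX9459/T_GX6189 = (1.02×10^5 / 20.0²)^(1/4) = (255.0)^(1/4) = 3.996.

4.00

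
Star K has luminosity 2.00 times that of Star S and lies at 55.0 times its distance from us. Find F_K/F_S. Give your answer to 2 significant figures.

6.6×10^-4

F = L/(4πd²), so F_K/F_S = (L_K/L_S) / (d_K/d_S)²
= 2.00 / (55.0)² = 2.00 / 3025 = 6.612×10^-4.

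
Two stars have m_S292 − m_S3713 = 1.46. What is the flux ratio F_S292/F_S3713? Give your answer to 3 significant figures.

0.261

F_S292/F_S3713 = 10^(−(m_S292 − m_S3713)/2.5) = 10^(-1.46/2.5) = 10^-0.584 = 0.2606.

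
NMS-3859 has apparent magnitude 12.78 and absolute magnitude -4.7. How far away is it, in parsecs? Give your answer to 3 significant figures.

3.13×10^4 pc

m − M = 5 log₁₀(d/10 pc)
12.78 − (-4.7) = 17.48 = 5 log₁₀(d/10)
d = 10 × 10^(17.48/5) = 10 × 10^3.496 = 3.133×10^4 pc.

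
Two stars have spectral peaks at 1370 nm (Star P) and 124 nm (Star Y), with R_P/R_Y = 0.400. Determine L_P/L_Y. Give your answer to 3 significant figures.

Wien's law gives T ∝ 1/λ_max, so T_P/T_Y = λ_Y/λ_P = 124/1370 = 0.09051.
Then L ∝ R²T⁴ gives L_P/L_Y = (0.400)² × (0.09051)⁴ = 0.1600 × 6.711×10^-5 = 1.074×10^-5.

1.07×10^-5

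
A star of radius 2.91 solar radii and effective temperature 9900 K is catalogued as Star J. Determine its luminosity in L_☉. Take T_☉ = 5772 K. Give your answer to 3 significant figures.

L/L_☉ = (R/R_☉)² (T/T_☉)⁴ = (2.91)² × (9900/5772)⁴
       = 8.468 × (1.715)⁴ = 8.468 × 8.654 = 73.29.

73.3 L_☉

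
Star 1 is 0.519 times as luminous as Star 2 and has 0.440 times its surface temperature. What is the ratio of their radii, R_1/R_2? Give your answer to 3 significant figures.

L ∝ R²T⁴ gives R ∝ √L / T², so
R_1/R_2 = √(0.519) / (0.440)² = 0.7204 / 0.1936 = 3.721.

3.72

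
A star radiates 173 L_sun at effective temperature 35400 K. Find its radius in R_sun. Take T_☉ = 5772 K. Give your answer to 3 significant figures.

0.350 R_sun

R/R_☉ = √(L/L_☉) / (T/T_☉)² = √(173) / (6.133)²
       = 13.15 / 37.61 = 0.3497.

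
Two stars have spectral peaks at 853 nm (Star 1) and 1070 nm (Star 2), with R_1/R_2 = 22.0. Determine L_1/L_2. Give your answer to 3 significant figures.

1.20×10^3

Wien's law gives T ∝ 1/λ_max, so T_1/T_2 = λ_2/λ_1 = 1070/853 = 1.254.
Then L ∝ R²T⁴ gives L_1/L_2 = (22.0)² × (1.254)⁴ = 484.0 × 2.476 = 1198.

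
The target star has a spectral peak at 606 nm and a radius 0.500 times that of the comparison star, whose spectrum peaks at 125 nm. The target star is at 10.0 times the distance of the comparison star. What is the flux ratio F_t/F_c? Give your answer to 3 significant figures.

4.53×10^-6

Wien's law: T_t/T_c = λ_c/λ_t = 125/606 = 0.2063.
L_t/L_c = (R_t/R_c)²(T_t/T_c)⁴ = (0.500)²(0.2063)⁴ = 4.526×10^-4.
F_t/F_c = (L_t/L_c)/(d_t/d_c)² = 4.526×10^-4/(10.0)² = 4.526×10^-6.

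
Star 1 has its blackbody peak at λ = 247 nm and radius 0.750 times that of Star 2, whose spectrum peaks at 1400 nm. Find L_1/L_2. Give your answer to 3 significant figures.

581

Wien's law gives T ∝ 1/λ_max, so T_1/T_2 = λ_2/λ_1 = 1400/247 = 5.668.
Then L ∝ R²T⁴ gives L_1/L_2 = (0.750)² × (5.668)⁴ = 0.5625 × 1032 = 580.6.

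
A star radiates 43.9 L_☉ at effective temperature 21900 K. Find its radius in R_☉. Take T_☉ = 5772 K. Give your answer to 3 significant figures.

R/R_☉ = √(L/L_☉) / (T/T_☉)² = √(43.9) / (3.794)²
       = 6.626 / 14.40 = 0.4603.

0.460 R_☉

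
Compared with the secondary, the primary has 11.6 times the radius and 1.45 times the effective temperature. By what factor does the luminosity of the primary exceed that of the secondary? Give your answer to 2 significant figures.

5.9×10^2

From the Stefan–Boltzmann law, L ∝ R²T⁴, so
L_p/L_s = (R_p/R_s)² (T_p/T_s)⁴ = (11.6)² × (1.45)⁴ = 134.6 × 4.421 = 594.8.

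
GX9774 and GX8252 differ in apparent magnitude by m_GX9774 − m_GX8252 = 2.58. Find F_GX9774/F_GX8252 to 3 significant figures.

F_GX9774/F_GX8252 = 10^(−(m_GX9774 − m_GX8252)/2.5) = 10^(-2.58/2.5) = 10^-1.032 = 0.09290.

0.0929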